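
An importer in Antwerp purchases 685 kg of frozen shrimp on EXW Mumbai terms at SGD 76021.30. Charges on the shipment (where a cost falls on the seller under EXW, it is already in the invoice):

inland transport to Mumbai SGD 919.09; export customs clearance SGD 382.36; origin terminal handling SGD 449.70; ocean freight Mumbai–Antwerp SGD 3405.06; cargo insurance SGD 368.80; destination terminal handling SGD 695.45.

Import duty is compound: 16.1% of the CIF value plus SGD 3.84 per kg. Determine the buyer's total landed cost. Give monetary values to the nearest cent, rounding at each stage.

EXW: the seller makes goods available at their premises; the buyer bears all onward costs.
CIF value = EXW price + inland to port + export clearance + origin terminal + freight + insurance = 76021.30 + 919.09 + 382.36 + 449.70 + 3405.06 + 368.80 = 81546.31
Ad valorem component: 81546.31 × 16.1% = 13128.96
Specific component: 685 × 3.84 = 2630.40
Import duty = 13128.96 + 2630.40 = 15759.36
Buyer bears: inland to port 919.09 + export clearance 382.36 + origin terminal 449.70 + freight 3405.06 + insurance 368.80 + destination terminal 695.45 + duty 15759.36 = 21979.82
Landed cost = invoice 76021.30 + 21979.82 = 98001.12

Total landed cost: SGD 98001.12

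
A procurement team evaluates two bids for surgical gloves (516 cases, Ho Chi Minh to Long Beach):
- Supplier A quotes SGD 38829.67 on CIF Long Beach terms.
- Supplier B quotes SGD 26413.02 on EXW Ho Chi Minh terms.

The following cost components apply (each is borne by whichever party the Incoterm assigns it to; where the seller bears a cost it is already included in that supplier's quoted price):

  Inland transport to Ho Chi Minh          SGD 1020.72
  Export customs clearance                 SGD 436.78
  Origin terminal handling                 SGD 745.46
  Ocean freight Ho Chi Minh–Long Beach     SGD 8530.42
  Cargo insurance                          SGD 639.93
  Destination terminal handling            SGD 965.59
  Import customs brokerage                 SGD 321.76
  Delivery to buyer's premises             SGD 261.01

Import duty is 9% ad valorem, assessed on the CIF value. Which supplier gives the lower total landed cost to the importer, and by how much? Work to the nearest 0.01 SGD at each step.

Supplier B is cheaper by SGD 1137.24

Supplier A (CIF):
The CIF price already equals the CIF value: 38829.67
Import duty = 38829.67 × 9% = 3494.67
Buyer bears (A): 965.59 + 321.76 + 261.01 = 1548.36
Landed cost (A) = invoice 38829.67 + 1548.36 + duty 3494.67 = 43872.70
Supplier B (EXW):
CIF value = EXW price + inland to port + export clearance + origin terminal + freight + insurance = 26413.02 + 1020.72 + 436.78 + 745.46 + 8530.42 + 639.93 = 37786.33
Import duty = 37786.33 × 9% = 3400.77
Buyer bears (B): 1020.72 + 436.78 + 745.46 + 8530.42 + 639.93 + 965.59 + 321.76 + 261.01 = 12921.67
Landed cost (B) = invoice 26413.02 + 12921.67 + duty 3400.77 = 42735.46
Difference = |43872.70 − 42735.46| = 1137.24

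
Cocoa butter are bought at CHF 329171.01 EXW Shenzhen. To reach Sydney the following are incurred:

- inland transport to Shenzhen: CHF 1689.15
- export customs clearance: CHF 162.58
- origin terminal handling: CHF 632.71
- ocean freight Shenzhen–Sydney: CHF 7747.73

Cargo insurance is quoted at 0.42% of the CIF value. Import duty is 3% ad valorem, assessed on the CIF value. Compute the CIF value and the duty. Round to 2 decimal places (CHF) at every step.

CIF value: CHF 340834.69; import duty: CHF 10225.04

Let C be the CIF value. C = EXW price + pre-shipment costs + freight + 0.42% × C
C − 0.42% × C = 329171.01 + 1689.15 + 162.58 + 632.71 + 7747.73
0.9958 × C = 339403.18
C = 339403.18 / 0.9958 = 340834.69
Insurance premium = 0.42% × 340834.69 = 1431.51
Import duty = 340834.69 × 3% = 10225.04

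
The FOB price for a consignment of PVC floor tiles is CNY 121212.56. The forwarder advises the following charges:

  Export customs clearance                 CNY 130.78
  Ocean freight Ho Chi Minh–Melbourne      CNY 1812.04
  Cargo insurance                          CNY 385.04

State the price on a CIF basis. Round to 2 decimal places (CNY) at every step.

Not relevant to the conversion: export clearance — on the seller under both FOB and CIF; already in the FOB price and stays in the CIF price.
From FOB to CIF, the seller additionally bears: freight, insurance.
CIF price = 121212.56 + 1812.04 + 385.04 = 123409.64

CIF price: CNY 123409.64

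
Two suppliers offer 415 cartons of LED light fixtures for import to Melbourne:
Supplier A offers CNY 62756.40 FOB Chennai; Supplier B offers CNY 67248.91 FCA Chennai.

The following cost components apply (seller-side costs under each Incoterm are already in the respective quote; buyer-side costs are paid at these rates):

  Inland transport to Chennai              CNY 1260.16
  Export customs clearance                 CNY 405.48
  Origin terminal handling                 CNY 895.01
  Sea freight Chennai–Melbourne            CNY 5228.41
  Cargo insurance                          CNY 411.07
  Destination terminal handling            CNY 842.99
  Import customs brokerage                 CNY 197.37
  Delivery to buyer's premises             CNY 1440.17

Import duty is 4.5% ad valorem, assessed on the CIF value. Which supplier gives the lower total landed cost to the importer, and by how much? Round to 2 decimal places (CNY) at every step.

Supplier A is cheaper by CNY 5629.96

Supplier A (FOB):
CIF value = FOB price + freight + insurance = 62756.40 + 5228.41 + 411.07 = 68395.88
Import duty = 68395.88 × 4.5% = 3077.81
Buyer bears (A): 5228.41 + 411.07 + 842.99 + 197.37 + 1440.17 = 8120.01
Landed cost (A) = invoice 62756.40 + 8120.01 + duty 3077.81 = 73954.22
Supplier B (FCA):
CIF value = FCA price + origin terminal + freight + insurance = 67248.91 + 895.01 + 5228.41 + 411.07 = 73783.40
Import duty = 73783.40 × 4.5% = 3320.25
Buyer bears (B): 895.01 + 5228.41 + 411.07 + 842.99 + 197.37 + 1440.17 = 9015.02
Landed cost (B) = invoice 67248.91 + 9015.02 + duty 3320.25 = 79584.18
Difference = |73954.22 − 79584.18| = 5629.96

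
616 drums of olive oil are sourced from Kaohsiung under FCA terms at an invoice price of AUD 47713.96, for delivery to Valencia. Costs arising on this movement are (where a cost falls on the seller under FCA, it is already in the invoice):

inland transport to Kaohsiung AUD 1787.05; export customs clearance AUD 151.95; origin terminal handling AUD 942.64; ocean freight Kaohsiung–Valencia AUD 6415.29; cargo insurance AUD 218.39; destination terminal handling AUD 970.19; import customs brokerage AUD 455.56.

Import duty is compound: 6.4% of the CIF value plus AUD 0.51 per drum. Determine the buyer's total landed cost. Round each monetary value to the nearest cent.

Total landed cost: AUD 60568.77

FCA: the seller delivers export-cleared goods to the carrier; the buyer bears costs from that point.
Already in the invoice (seller's account under FCA): inland to port, export clearance — exclude.
CIF value = FCA price + origin terminal + freight + insurance = 47713.96 + 942.64 + 6415.29 + 218.39 = 55290.28
Ad valorem component: 55290.28 × 6.4% = 3538.58
Specific component: 616 × 0.51 = 314.16
Import duty = 3538.58 + 314.16 = 3852.74
Buyer bears: origin terminal 942.64 + freight 6415.29 + insurance 218.39 + destination terminal 970.19 + brokerage 455.56 + duty 3852.74 = 12854.81
Landed cost = invoice 47713.96 + 12854.81 = 60568.77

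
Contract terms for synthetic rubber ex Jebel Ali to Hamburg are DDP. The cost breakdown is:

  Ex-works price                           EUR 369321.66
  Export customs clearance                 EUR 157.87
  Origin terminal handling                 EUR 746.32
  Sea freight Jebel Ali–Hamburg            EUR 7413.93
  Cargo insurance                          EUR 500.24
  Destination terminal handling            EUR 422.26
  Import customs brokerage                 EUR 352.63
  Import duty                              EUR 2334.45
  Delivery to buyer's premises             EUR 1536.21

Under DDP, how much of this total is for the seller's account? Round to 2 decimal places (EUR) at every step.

Seller's account: EUR 382785.57

DDP: the seller bears all costs including import duty.
Seller's account: goods 369321.66 + export clearance 157.87 + origin terminal 746.32 + freight 7413.93 + insurance 500.24 + destination terminal 422.26 + brokerage 352.63 + duty 2334.45 + delivery 1536.21 = 382785.57
Buyer's account: 0.00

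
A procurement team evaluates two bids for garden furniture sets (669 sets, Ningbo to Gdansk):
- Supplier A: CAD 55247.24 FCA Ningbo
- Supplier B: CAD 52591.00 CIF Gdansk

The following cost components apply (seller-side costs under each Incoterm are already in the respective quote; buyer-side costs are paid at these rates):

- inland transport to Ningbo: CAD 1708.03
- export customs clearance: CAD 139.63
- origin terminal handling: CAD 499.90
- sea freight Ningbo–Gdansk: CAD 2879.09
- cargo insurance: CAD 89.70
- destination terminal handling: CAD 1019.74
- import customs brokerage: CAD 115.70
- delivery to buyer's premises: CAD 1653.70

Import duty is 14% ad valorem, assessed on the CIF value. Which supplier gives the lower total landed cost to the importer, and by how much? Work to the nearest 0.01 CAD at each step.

Supplier A (FCA):
CIF value = FCA price + origin terminal + freight + insurance = 55247.24 + 499.90 + 2879.09 + 89.70 = 58715.93
Import duty = 58715.93 × 14% = 8220.23
Buyer bears (A): 499.90 + 2879.09 + 89.70 + 1019.74 + 115.70 + 1653.70 = 6257.83
Landed cost (A) = invoice 55247.24 + 6257.83 + duty 8220.23 = 69725.30
Supplier B (CIF):
The CIF price already equals the CIF value: 52591.00
Import duty = 52591.00 × 14% = 7362.74
Buyer bears (B): 1019.74 + 115.70 + 1653.70 = 2789.14
Landed cost (B) = invoice 52591.00 + 2789.14 + duty 7362.74 = 62742.88
Difference = |69725.30 − 62742.88| = 6982.42

Supplier B is cheaper by CAD 6982.42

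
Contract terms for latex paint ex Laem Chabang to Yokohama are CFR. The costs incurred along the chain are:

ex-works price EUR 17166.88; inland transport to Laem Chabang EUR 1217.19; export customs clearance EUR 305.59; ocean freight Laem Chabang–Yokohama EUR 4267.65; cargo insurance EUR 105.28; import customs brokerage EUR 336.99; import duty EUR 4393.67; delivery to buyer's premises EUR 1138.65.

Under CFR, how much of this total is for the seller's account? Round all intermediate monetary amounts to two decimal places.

Seller's account: EUR 22957.31

CFR: the seller pays costs through ocean freight to the destination port, but not insurance.
Seller's account: goods 17166.88 + inland to port 1217.19 + export clearance 305.59 + freight 4267.65 = 22957.31
Buyer's account: insurance 105.28 + brokerage 336.99 + duty 4393.67 + delivery 1138.65 = 5974.59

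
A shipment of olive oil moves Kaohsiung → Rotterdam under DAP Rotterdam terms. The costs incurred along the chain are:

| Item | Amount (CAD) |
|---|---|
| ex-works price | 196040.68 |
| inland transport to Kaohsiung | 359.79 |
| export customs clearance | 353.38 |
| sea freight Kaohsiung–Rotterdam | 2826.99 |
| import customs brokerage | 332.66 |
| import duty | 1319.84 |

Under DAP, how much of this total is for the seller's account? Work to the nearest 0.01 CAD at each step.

Seller's account: CAD 199580.84

DAP: the seller bears all costs to the named destination except import duty and clearance.
Seller's account: goods 196040.68 + inland to port 359.79 + export clearance 353.38 + freight 2826.99 = 199580.84
Buyer's account: brokerage 332.66 + duty 1319.84 = 1652.50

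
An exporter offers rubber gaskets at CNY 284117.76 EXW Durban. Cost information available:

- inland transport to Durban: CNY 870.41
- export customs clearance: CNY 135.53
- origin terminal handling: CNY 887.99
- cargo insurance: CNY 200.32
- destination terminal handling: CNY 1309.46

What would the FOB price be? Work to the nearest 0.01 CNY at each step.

Not relevant to the conversion: destination terminal, insurance — on the buyer under both terms; not part of either seller's price.
From EXW to FOB, the seller additionally bears: inland to port, export clearance, origin terminal.
FOB price = 284117.76 + 870.41 + 135.53 + 887.99 = 286011.69

FOB price: CNY 286011.69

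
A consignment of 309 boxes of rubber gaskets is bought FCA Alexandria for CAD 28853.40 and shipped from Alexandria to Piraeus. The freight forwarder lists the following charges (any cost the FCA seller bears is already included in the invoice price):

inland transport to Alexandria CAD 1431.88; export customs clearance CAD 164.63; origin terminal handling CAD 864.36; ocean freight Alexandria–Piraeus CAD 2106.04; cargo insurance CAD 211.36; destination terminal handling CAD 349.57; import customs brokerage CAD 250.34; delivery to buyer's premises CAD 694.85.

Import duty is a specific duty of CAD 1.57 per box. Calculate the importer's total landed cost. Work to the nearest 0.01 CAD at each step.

Total landed cost: CAD 33815.05

FCA: the seller delivers export-cleared goods to the carrier; the buyer bears costs from that point.
Already in the invoice (seller's account under FCA): inland to port, export clearance — exclude.
CIF value = FCA price + origin terminal + freight + insurance = 28853.40 + 864.36 + 2106.04 + 211.36 = 32035.16
Import duty = 309 × 1.57 = 485.13
Buyer bears: origin terminal 864.36 + freight 2106.04 + insurance 211.36 + destination terminal 349.57 + brokerage 250.34 + delivery 694.85 + duty 485.13 = 4961.65
Landed cost = invoice 28853.40 + 4961.65 = 33815.05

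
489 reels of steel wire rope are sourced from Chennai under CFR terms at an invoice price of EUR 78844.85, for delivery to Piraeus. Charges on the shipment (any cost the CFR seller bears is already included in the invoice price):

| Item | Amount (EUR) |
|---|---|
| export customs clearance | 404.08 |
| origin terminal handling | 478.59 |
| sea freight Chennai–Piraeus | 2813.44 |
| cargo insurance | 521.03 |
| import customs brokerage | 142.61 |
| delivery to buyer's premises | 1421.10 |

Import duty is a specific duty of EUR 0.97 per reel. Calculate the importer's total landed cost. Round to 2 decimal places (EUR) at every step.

Total landed cost: EUR 81403.92

CFR: the seller pays costs through ocean freight to the destination port, but not insurance.
Already in the invoice (seller's account under CFR): export clearance, origin terminal, freight — exclude.
CIF value = CFR price + insurance = 78844.85 + 521.03 = 79365.88
Import duty = 489 × 0.97 = 474.33
Buyer bears: insurance 521.03 + brokerage 142.61 + delivery 1421.10 + duty 474.33 = 2559.07
Landed cost = invoice 78844.85 + 2559.07 = 81403.92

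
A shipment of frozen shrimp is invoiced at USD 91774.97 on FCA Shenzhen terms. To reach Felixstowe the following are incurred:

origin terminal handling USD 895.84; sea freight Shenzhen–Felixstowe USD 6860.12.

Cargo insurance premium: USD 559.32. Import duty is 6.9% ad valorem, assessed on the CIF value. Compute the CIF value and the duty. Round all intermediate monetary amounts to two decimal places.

CIF = FCA price + pre-shipment costs + freight + insurance
CIF = 91774.97 + 895.84 + 6860.12 + 559.32 = 100090.25
Import duty = 100090.25 × 6.9% = 6906.23

CIF value: USD 100090.25; import duty: USD 6906.23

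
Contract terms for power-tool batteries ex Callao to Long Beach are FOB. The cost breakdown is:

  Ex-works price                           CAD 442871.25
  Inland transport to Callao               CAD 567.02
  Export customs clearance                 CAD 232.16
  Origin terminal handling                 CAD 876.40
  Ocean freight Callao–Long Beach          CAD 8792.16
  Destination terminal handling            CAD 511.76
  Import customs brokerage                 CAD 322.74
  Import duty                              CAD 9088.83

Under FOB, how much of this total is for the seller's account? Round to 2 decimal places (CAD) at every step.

FOB: the seller bears costs until goods are on board at the origin port; the buyer bears freight, insurance and all costs thereafter.
Seller's account: goods 442871.25 + inland to port 567.02 + export clearance 232.16 + origin terminal 876.40 = 444546.83
Buyer's account: freight 8792.16 + destination terminal 511.76 + brokerage 322.74 + duty 9088.83 = 18715.49

Seller's account: CAD 444546.83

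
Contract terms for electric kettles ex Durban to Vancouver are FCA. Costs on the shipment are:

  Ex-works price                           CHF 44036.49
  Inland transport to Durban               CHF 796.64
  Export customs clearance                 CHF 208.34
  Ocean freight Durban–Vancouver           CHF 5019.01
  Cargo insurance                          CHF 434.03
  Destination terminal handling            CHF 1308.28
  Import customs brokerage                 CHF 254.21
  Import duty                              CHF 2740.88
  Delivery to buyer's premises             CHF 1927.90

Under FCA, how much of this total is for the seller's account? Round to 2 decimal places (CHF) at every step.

FCA: the seller delivers export-cleared goods to the carrier; the buyer bears costs from that point.
Seller's account: goods 44036.49 + inland to port 796.64 + export clearance 208.34 = 45041.47
Buyer's account: freight 5019.01 + insurance 434.03 + destination terminal 1308.28 + brokerage 254.21 + duty 2740.88 + delivery 1927.90 = 11684.31

Seller's account: CHF 45041.47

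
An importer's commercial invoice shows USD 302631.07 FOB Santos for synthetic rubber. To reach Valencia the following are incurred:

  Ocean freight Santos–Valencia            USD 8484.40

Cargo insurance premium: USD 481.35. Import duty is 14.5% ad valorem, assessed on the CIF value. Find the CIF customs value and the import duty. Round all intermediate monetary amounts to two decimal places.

CIF value: USD 311596.82; import duty: USD 45181.54

CIF = FOB price + freight + insurance
CIF = 302631.07 + 8484.40 + 481.35 = 311596.82
Import duty = 311596.82 × 14.5% = 45181.54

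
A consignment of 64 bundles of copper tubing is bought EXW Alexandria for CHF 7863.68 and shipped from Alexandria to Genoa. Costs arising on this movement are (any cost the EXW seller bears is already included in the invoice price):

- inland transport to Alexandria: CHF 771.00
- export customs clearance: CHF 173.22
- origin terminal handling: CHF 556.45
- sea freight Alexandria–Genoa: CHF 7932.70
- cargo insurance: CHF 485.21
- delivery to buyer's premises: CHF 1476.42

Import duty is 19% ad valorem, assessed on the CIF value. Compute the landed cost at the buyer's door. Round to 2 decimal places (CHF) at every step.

EXW: the seller makes goods available at their premises; the buyer bears all onward costs.
CIF value = EXW price + inland to port + export clearance + origin terminal + freight + insurance = 7863.68 + 771.00 + 173.22 + 556.45 + 7932.70 + 485.21 = 17782.26
Import duty = 17782.26 × 19% = 3378.63
Buyer bears: inland to port 771.00 + export clearance 173.22 + origin terminal 556.45 + freight 7932.70 + insurance 485.21 + delivery 1476.42 + duty 3378.63 = 14773.63
Landed cost = invoice 7863.68 + 14773.63 = 22637.31

Total landed cost: CHF 22637.31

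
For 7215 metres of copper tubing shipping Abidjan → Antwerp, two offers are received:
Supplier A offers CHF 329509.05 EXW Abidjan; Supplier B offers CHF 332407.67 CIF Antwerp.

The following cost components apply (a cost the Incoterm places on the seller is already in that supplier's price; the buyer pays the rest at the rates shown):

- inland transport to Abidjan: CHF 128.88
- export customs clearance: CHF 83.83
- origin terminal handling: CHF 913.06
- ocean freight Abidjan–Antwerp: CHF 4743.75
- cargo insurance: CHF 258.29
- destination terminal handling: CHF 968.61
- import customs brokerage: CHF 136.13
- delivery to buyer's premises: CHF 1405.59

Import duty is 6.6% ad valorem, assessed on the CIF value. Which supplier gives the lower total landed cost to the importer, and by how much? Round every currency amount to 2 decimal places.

Supplier B is cheaper by CHF 3442.31

Supplier A (EXW):
CIF value = EXW price + inland to port + export clearance + origin terminal + freight + insurance = 329509.05 + 128.88 + 83.83 + 913.06 + 4743.75 + 258.29 = 335636.86
Import duty = 335636.86 × 6.6% = 22152.03
Buyer bears (A): 128.88 + 83.83 + 913.06 + 4743.75 + 258.29 + 968.61 + 136.13 + 1405.59 = 8638.14
Landed cost (A) = invoice 329509.05 + 8638.14 + duty 22152.03 = 360299.22
Supplier B (CIF):
The CIF price already equals the CIF value: 332407.67
Import duty = 332407.67 × 6.6% = 21938.91
Buyer bears (B): 968.61 + 136.13 + 1405.59 = 2510.33
Landed cost (B) = invoice 332407.67 + 2510.33 + duty 21938.91 = 356856.91
Difference = |360299.22 − 356856.91| = 3442.31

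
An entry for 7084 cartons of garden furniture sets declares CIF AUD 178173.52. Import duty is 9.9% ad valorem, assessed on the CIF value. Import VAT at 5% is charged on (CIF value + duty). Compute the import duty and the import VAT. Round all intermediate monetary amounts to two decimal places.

Import duty: AUD 17639.18; import VAT: AUD 9790.64

Import duty = 178173.52 × 9.9% = 17639.18
VAT base = CIF + duty = 178173.52 + 17639.18 = 195812.70
Import VAT = 195812.70 × 5% = 9790.64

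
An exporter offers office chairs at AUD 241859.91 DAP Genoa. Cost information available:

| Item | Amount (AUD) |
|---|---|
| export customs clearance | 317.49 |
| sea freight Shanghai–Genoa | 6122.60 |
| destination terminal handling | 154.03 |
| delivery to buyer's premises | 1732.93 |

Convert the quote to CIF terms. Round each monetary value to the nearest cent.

CIF price: AUD 239972.95

Not relevant to the conversion: export clearance, freight — on the seller under both DAP and CIF; already in the DAP price and stays in the CIF price.
From DAP to CIF, the seller no longer bears: destination terminal, delivery.
CIF price = 241859.91 − 154.03 − 1732.93 = 239972.95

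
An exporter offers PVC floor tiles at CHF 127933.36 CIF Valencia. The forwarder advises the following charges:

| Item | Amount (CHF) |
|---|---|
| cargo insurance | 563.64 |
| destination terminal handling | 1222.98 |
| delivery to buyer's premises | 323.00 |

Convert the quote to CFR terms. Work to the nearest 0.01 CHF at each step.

Not relevant to the conversion: delivery, destination terminal — on the buyer under both terms; not part of either seller's price.
From CIF to CFR, the seller no longer bears: insurance.
CFR price = 127933.36 − 563.64 = 127369.72

CFR price: CHF 127369.72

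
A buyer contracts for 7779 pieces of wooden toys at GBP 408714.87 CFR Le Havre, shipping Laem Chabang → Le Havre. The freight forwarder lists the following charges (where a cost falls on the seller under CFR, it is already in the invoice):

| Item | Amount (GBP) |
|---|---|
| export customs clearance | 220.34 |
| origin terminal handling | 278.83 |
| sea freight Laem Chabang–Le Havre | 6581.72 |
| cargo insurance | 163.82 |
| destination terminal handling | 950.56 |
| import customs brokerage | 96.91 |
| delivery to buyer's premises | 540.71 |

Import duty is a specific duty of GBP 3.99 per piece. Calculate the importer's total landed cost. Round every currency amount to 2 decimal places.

CFR: the seller pays costs through ocean freight to the destination port, but not insurance.
Already in the invoice (seller's account under CFR): export clearance, origin terminal, freight — exclude.
CIF value = CFR price + insurance = 408714.87 + 163.82 = 408878.69
Import duty = 7779 × 3.99 = 31038.21
Buyer bears: insurance 163.82 + destination terminal 950.56 + brokerage 96.91 + delivery 540.71 + duty 31038.21 = 32790.21
Landed cost = invoice 408714.87 + 32790.21 = 441505.08

Total landed cost: GBP 441505.08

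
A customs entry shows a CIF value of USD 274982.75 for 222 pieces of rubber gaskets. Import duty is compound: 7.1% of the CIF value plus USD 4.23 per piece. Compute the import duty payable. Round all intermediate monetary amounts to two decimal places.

Import duty: USD 20462.84

Ad valorem component: 274982.75 × 7.1% = 19523.78
Specific component: 222 × 4.23 = 939.06
Import duty = 19523.78 + 939.06 = 20462.84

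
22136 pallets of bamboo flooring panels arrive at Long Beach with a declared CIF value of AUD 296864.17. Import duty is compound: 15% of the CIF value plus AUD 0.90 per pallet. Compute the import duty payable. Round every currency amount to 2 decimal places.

Ad valorem component: 296864.17 × 15% = 44529.63
Specific component: 22136 × 0.90 = 19922.40
Import duty = 44529.63 + 19922.40 = 64452.03

Import duty: AUD 64452.03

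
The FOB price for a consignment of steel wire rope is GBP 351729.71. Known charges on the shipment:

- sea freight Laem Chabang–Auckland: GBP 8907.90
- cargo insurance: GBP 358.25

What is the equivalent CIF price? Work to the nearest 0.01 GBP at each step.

CIF price: GBP 360995.86

From FOB to CIF, the seller additionally bears: freight, insurance.
CIF price = 351729.71 + 8907.90 + 358.25 = 360995.86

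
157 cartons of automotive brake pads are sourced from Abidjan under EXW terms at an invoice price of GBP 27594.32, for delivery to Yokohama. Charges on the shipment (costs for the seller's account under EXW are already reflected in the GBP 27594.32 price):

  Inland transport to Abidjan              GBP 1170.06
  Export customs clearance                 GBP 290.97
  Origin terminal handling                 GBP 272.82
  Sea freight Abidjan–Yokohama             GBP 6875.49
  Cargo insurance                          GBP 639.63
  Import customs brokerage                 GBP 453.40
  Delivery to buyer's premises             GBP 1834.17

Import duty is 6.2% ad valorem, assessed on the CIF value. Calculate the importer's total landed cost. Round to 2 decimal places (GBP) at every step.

EXW: the seller makes goods available at their premises; the buyer bears all onward costs.
CIF value = EXW price + inland to port + export clearance + origin terminal + freight + insurance = 27594.32 + 1170.06 + 290.97 + 272.82 + 6875.49 + 639.63 = 36843.29
Import duty = 36843.29 × 6.2% = 2284.28
Buyer bears: inland to port 1170.06 + export clearance 290.97 + origin terminal 272.82 + freight 6875.49 + insurance 639.63 + brokerage 453.40 + delivery 1834.17 + duty 2284.28 = 13820.82
Landed cost = invoice 27594.32 + 13820.82 = 41415.14

Total landed cost: GBP 41415.14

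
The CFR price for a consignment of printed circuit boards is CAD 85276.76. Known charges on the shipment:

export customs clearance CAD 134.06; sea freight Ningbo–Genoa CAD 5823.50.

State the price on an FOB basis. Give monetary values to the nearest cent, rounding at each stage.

Not relevant to the conversion: export clearance — on the seller under both CFR and FOB; already in the CFR price and stays in the FOB price.
From CFR to FOB, the seller no longer bears: freight.
FOB price = 85276.76 − 5823.50 = 79453.26

FOB price: CAD 79453.26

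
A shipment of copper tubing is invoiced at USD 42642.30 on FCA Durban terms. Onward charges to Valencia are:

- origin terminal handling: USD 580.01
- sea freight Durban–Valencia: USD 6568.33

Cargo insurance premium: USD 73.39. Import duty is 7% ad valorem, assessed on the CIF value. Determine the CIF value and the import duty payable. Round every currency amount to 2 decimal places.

CIF value: USD 49864.03; import duty: USD 3490.48

CIF = FCA price + pre-shipment costs + freight + insurance
CIF = 42642.30 + 580.01 + 6568.33 + 73.39 = 49864.03
Import duty = 49864.03 × 7% = 3490.48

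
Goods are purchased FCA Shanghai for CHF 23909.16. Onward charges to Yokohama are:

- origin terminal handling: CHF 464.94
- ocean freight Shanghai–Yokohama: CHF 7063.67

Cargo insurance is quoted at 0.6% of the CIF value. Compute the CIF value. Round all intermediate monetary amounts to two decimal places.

Let C be the CIF value. C = FCA price + pre-shipment costs + freight + 0.6% × C
C − 0.6% × C = 23909.16 + 464.94 + 7063.67
0.994 × C = 31437.77
C = 31437.77 / 0.994 = 31627.54
Insurance premium = 0.6% × 31627.54 = 189.77

CIF value: CHF 31627.54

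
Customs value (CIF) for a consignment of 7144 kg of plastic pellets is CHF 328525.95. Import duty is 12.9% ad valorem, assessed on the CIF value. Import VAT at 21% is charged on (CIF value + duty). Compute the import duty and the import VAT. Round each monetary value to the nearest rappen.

Import duty: CHF 42379.85; import VAT: CHF 77890.22

Import duty = 328525.95 × 12.9% = 42379.85
VAT base = CIF + duty = 328525.95 + 42379.85 = 370905.80
Import VAT = 370905.80 × 21% = 77890.22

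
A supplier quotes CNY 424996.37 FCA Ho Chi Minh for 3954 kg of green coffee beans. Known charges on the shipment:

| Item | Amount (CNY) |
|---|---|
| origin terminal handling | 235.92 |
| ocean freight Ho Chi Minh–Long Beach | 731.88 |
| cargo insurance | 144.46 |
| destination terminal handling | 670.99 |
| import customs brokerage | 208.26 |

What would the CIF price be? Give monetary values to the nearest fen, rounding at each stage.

Not relevant to the conversion: brokerage, destination terminal — on the buyer under both terms; not part of either seller's price.
From FCA to CIF, the seller additionally bears: origin terminal, freight, insurance.
CIF price = 424996.37 + 235.92 + 731.88 + 144.46 = 426108.63

CIF price: CNY 426108.63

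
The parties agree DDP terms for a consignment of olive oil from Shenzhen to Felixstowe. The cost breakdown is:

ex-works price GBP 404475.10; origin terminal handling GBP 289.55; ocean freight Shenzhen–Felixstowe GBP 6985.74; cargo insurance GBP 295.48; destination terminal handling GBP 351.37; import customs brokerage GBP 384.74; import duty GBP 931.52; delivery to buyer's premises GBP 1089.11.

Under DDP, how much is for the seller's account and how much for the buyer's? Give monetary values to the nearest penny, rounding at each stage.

DDP: the seller bears all costs including import duty.
Seller's account: goods 404475.10 + origin terminal 289.55 + freight 6985.74 + insurance 295.48 + destination terminal 351.37 + brokerage 384.74 + duty 931.52 + delivery 1089.11 = 414802.61
Buyer's account: 0.00

Seller: GBP 414802.61; buyer: GBP 0.00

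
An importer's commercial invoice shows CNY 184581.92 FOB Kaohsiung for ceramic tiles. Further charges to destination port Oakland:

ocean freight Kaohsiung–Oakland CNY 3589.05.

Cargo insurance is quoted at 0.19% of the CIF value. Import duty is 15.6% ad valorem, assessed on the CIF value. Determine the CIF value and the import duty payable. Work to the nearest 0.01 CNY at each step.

CIF value: CNY 188529.18; import duty: CNY 29410.55

Let C be the CIF value. C = FOB price + freight + 0.19% × C
C − 0.19% × C = 184581.92 + 3589.05
0.9981 × C = 188170.97
C = 188170.97 / 0.9981 = 188529.18
Insurance premium = 0.19% × 188529.18 = 358.21
Import duty = 188529.18 × 15.6% = 29410.55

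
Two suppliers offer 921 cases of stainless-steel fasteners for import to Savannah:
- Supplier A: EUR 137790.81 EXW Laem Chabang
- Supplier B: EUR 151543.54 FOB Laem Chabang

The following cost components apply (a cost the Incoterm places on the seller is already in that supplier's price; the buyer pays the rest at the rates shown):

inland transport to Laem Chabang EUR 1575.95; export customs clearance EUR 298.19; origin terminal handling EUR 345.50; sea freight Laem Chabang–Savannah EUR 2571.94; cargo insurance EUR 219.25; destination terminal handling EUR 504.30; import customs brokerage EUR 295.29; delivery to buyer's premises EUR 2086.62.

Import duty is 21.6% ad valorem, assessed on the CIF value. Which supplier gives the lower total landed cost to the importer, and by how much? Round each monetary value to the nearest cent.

Supplier A (EXW):
CIF value = EXW price + inland to port + export clearance + origin terminal + freight + insurance = 137790.81 + 1575.95 + 298.19 + 345.50 + 2571.94 + 219.25 = 142801.64
Import duty = 142801.64 × 21.6% = 30845.15
Buyer bears (A): 1575.95 + 298.19 + 345.50 + 2571.94 + 219.25 + 504.30 + 295.29 + 2086.62 = 7897.04
Landed cost (A) = invoice 137790.81 + 7897.04 + duty 30845.15 = 176533.00
Supplier B (FOB):
CIF value = FOB price + freight + insurance = 151543.54 + 2571.94 + 219.25 = 154334.73
Import duty = 154334.73 × 21.6% = 33336.30
Buyer bears (B): 2571.94 + 219.25 + 504.30 + 295.29 + 2086.62 = 5677.40
Landed cost (B) = invoice 151543.54 + 5677.40 + duty 33336.30 = 190557.24
Difference = |176533.00 − 190557.24| = 14024.24

Supplier A is cheaper by EUR 14024.24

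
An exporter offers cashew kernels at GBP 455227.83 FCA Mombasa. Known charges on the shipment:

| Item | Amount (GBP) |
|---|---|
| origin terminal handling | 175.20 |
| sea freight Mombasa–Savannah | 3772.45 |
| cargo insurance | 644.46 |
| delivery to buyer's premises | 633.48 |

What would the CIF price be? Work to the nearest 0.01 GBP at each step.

Not relevant to the conversion: delivery — on the buyer under both terms; not part of either seller's price.
From FCA to CIF, the seller additionally bears: origin terminal, freight, insurance.
CIF price = 455227.83 + 175.20 + 3772.45 + 644.46 = 459819.94

CIF price: GBP 459819.94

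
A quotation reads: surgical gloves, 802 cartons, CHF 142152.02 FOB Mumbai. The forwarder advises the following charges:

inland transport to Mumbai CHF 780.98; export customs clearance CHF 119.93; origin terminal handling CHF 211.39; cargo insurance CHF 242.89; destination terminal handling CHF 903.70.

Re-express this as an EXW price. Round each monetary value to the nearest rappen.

Not relevant to the conversion: insurance, destination terminal — on the buyer under both terms; not part of either seller's price.
From FOB to EXW, the seller no longer bears: inland to port, export clearance, origin terminal.
EXW price = 142152.02 − 780.98 − 119.93 − 211.39 = 141039.72

EXW price: CHF 141039.72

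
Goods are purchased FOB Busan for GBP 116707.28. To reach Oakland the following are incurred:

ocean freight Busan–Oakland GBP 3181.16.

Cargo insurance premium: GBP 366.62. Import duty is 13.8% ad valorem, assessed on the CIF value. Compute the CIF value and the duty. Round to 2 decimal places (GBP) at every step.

CIF value: GBP 120255.06; import duty: GBP 16595.20

CIF = FOB price + freight + insurance
CIF = 116707.28 + 3181.16 + 366.62 = 120255.06
Import duty = 120255.06 × 13.8% = 16595.20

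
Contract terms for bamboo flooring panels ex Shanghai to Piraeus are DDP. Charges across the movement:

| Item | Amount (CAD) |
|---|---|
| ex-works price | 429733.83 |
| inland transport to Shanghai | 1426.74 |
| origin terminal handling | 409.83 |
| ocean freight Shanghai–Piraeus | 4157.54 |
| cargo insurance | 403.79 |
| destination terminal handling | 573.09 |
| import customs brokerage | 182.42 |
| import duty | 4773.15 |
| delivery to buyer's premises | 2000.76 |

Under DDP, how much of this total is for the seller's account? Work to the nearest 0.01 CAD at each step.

DDP: the seller bears all costs including import duty.
Seller's account: goods 429733.83 + inland to port 1426.74 + origin terminal 409.83 + freight 4157.54 + insurance 403.79 + destination terminal 573.09 + brokerage 182.42 + duty 4773.15 + delivery 2000.76 = 443661.15
Buyer's account: 0.00

Seller's account: CAD 443661.15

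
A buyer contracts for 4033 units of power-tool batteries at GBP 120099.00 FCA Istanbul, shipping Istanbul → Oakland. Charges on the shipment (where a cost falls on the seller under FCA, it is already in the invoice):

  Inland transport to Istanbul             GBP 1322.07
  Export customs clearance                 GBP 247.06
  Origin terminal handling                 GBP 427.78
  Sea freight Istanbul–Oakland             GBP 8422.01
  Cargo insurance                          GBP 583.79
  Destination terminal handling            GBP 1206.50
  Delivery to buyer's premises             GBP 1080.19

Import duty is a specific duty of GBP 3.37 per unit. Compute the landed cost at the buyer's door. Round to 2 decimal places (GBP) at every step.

FCA: the seller delivers export-cleared goods to the carrier; the buyer bears costs from that point.
Already in the invoice (seller's account under FCA): inland to port, export clearance — exclude.
CIF value = FCA price + origin terminal + freight + insurance = 120099.00 + 427.78 + 8422.01 + 583.79 = 129532.58
Import duty = 4033 × 3.37 = 13591.21
Buyer bears: origin terminal 427.78 + freight 8422.01 + insurance 583.79 + destination terminal 1206.50 + delivery 1080.19 + duty 13591.21 = 25311.48
Landed cost = invoice 120099.00 + 25311.48 = 145410.48

Total landed cost: GBP 145410.48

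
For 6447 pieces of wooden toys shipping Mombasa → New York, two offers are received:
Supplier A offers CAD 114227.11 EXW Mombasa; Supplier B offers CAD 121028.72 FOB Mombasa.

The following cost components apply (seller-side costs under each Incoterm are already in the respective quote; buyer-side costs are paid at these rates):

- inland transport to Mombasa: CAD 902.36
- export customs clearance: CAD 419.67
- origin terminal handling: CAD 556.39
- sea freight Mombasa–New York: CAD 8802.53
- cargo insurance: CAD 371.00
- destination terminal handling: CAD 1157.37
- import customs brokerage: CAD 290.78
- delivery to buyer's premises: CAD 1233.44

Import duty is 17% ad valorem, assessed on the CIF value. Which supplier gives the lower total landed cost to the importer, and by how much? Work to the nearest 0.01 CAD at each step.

Supplier A (EXW):
CIF value = EXW price + inland to port + export clearance + origin terminal + freight + insurance = 114227.11 + 902.36 + 419.67 + 556.39 + 8802.53 + 371.00 = 125279.06
Import duty = 125279.06 × 17% = 21297.44
Buyer bears (A): 902.36 + 419.67 + 556.39 + 8802.53 + 371.00 + 1157.37 + 290.78 + 1233.44 = 13733.54
Landed cost (A) = invoice 114227.11 + 13733.54 + duty 21297.44 = 149258.09
Supplier B (FOB):
CIF value = FOB price + freight + insurance = 121028.72 + 8802.53 + 371.00 = 130202.25
Import duty = 130202.25 × 17% = 22134.38
Buyer bears (B): 8802.53 + 371.00 + 1157.37 + 290.78 + 1233.44 = 11855.12
Landed cost (B) = invoice 121028.72 + 11855.12 + duty 22134.38 = 155018.22
Difference = |149258.09 − 155018.22| = 5760.13

Supplier A is cheaper by CAD 5760.13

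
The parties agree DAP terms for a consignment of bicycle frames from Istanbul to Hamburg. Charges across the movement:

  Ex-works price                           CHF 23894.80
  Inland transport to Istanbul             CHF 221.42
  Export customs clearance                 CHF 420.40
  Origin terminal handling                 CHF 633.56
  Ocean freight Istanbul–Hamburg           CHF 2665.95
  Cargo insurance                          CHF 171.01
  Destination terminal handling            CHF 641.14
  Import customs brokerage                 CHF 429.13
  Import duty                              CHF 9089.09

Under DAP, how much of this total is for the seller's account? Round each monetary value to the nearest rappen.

DAP: the seller bears all costs to the named destination except import duty and clearance.
Seller's account: goods 23894.80 + inland to port 221.42 + export clearance 420.40 + origin terminal 633.56 + freight 2665.95 + insurance 171.01 + destination terminal 641.14 = 28648.28
Buyer's account: brokerage 429.13 + duty 9089.09 = 9518.22

Seller's account: CHF 28648.28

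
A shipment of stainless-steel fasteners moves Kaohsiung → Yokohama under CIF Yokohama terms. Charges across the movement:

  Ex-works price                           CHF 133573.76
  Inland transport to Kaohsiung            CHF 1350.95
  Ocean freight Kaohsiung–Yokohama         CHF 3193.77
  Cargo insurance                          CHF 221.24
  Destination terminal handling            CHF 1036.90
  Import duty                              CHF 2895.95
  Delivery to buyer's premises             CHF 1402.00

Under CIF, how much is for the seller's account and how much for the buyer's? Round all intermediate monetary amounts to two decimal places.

CIF: the seller pays costs through ocean freight and marine insurance to the destination port.
Seller's account: goods 133573.76 + inland to port 1350.95 + freight 3193.77 + insurance 221.24 = 138339.72
Buyer's account: destination terminal 1036.90 + duty 2895.95 + delivery 1402.00 = 5334.85

Seller: CHF 138339.72; buyer: CHF 5334.85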